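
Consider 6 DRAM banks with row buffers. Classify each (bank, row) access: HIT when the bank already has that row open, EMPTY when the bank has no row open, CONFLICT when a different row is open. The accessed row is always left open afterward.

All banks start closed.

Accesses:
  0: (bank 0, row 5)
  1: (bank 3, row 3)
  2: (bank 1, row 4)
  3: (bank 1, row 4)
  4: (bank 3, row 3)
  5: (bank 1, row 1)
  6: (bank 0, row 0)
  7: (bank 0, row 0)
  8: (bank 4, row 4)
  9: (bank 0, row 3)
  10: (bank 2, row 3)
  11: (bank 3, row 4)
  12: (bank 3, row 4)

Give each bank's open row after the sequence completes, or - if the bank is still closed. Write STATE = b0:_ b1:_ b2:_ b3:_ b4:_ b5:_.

#0 (0,5) E
#1 (3,3) E
#2 (1,4) E
#3 (1,4) H  (was 4)
#4 (3,3) H  (was 3)
#5 (1,1) C  (was 4)
#6 (0,0) C  (was 5)
#7 (0,0) H  (was 0)
#8 (4,4) E
#9 (0,3) C  (was 0)
#10 (2,3) E
#11 (3,4) C  (was 3)
#12 (3,4) H  (was 4)

STATE = b0:3 b1:1 b2:3 b3:4 b4:4 b5:-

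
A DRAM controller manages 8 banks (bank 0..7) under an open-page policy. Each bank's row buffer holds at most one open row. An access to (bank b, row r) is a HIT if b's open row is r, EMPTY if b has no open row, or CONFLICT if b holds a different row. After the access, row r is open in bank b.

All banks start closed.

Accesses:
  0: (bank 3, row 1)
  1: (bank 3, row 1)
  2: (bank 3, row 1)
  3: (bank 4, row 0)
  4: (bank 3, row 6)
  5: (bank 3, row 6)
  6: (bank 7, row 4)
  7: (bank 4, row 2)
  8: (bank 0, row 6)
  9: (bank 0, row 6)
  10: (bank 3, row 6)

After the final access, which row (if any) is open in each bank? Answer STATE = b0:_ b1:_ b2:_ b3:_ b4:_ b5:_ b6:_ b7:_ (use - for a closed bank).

#0 (3,1) E
#1 (3,1) H  (was 1)
#2 (3,1) H  (was 1)
#3 (4,0) E
#4 (3,6) C  (was 1)
#5 (3,6) H  (was 6)
#6 (7,4) E
#7 (4,2) C  (was 0)
#8 (0,6) E
#9 (0,6) H  (was 6)
#10 (3,6) H  (was 6)

STATE = b0:6 b1:- b2:- b3:6 b4:2 b5:- b6:- b7:4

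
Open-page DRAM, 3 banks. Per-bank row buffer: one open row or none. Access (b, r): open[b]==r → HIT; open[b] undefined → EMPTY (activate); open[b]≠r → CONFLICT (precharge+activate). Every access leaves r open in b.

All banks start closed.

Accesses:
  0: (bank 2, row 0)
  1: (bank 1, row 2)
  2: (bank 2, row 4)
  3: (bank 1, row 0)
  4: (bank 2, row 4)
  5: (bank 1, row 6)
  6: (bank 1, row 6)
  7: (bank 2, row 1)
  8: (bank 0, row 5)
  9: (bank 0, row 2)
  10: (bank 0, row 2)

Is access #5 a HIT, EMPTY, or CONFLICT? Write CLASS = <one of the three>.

CLASS = CONFLICT

  [0] b2 r0: no row ⇒ E
  [1] b1 r2: no row ⇒ E
  [2] b2 r4: had r0 ⇒ C
  [3] b1 r0: had r2 ⇒ C
  [4] b2 r4: had r4 ⇒ H
  [5] b1 r6: had r0 ⇒ C
  [6] b1 r6: had r6 ⇒ H
  [7] b2 r1: had r4 ⇒ C
  [8] b0 r5: no row ⇒ E
  [9] b0 r2: had r5 ⇒ C
  [10] b0 r2: had r2 ⇒ H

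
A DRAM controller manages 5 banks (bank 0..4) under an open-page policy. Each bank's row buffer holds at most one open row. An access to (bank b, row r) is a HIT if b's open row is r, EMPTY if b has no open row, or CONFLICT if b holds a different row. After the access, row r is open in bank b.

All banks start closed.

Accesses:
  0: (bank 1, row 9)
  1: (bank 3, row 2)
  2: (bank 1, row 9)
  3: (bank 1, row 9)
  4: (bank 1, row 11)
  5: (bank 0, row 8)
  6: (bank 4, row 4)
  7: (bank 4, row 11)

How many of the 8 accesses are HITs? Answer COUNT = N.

0: bank 1 row 9 — prev None → EMPTY
1: bank 3 row 2 — prev None → EMPTY
2: bank 1 row 9 — prev 9 → HIT
3: bank 1 row 9 — prev 9 → HIT
4: bank 1 row 11 — prev 9 → CONFLICT
5: bank 0 row 8 — prev None → EMPTY
6: bank 4 row 4 — prev None → EMPTY
7: bank 4 row 11 — prev 4 → CONFLICT

COUNT = 2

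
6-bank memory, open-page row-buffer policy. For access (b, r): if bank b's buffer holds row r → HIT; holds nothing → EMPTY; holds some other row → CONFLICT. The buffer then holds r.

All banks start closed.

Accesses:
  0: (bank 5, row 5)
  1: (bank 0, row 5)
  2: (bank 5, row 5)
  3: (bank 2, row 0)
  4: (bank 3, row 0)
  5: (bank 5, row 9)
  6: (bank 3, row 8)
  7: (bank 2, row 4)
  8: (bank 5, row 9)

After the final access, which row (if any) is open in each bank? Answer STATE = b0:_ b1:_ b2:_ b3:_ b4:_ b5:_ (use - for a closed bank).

STATE = b0:5 b1:- b2:4 b3:8 b4:- b5:9

#0 (5,5) E
#1 (0,5) E
#2 (5,5) H  (was 5)
#3 (2,0) E
#4 (3,0) E
#5 (5,9) C  (was 5)
#6 (3,8) C  (was 0)
#7 (2,4) C  (was 0)
#8 (5,9) H  (was 9)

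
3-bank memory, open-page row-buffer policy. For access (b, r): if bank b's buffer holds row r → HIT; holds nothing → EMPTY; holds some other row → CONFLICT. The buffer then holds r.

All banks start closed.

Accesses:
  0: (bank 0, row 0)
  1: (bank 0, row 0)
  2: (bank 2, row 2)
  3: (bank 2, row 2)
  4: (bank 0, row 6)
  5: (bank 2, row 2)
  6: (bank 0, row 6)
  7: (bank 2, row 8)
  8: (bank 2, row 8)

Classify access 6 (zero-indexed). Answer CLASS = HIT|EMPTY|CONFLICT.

#0 (0,0) E
#1 (0,0) H  (was 0)
#2 (2,2) E
#3 (2,2) H  (was 2)
#4 (0,6) C  (was 0)
#5 (2,2) H  (was 2)
#6 (0,6) H  (was 6)
#7 (2,8) C  (was 2)
#8 (2,8) H  (was 8)

CLASS = HIT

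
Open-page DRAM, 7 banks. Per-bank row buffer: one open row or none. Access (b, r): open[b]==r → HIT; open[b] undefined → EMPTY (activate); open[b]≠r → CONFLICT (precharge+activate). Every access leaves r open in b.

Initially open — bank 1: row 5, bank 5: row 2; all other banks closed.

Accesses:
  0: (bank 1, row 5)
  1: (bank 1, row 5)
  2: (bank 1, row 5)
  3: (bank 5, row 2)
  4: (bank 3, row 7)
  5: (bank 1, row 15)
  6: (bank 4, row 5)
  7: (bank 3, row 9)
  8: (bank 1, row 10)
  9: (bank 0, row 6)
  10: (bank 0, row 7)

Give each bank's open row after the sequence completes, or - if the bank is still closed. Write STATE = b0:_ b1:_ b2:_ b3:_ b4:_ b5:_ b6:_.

step 0: bank1 5->5 [HIT]
step 1: bank1 5->5 [HIT]
step 2: bank1 5->5 [HIT]
step 3: bank5 2->2 [HIT]
step 4: bank3 None->7 [EMPTY]
step 5: bank1 5->15 [CONFLICT]
step 6: bank4 None->5 [EMPTY]
step 7: bank3 7->9 [CONFLICT]
step 8: bank1 15->10 [CONFLICT]
step 9: bank0 None->6 [EMPTY]
step 10: bank0 6->7 [CONFLICT]

STATE = b0:7 b1:10 b2:- b3:9 b4:5 b5:2 b6:-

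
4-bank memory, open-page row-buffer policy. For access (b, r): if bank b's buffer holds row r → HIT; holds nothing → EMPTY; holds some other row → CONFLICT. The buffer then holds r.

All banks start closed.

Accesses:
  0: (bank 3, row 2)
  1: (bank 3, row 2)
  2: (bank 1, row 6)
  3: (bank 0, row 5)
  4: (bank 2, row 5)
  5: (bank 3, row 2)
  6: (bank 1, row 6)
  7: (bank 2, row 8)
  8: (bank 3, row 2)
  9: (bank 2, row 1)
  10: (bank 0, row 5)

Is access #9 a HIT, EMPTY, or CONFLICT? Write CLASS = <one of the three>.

CLASS = CONFLICT

0: bank 3 row 2 — prev None → EMPTY
1: bank 3 row 2 — prev 2 → HIT
2: bank 1 row 6 — prev None → EMPTY
3: bank 0 row 5 — prev None → EMPTY
4: bank 2 row 5 — prev None → EMPTY
5: bank 3 row 2 — prev 2 → HIT
6: bank 1 row 6 — prev 6 → HIT
7: bank 2 row 8 — prev 5 → CONFLICT
8: bank 3 row 2 — prev 2 → HIT
9: bank 2 row 1 — prev 8 → CONFLICT
10: bank 0 row 5 — prev 5 → HIT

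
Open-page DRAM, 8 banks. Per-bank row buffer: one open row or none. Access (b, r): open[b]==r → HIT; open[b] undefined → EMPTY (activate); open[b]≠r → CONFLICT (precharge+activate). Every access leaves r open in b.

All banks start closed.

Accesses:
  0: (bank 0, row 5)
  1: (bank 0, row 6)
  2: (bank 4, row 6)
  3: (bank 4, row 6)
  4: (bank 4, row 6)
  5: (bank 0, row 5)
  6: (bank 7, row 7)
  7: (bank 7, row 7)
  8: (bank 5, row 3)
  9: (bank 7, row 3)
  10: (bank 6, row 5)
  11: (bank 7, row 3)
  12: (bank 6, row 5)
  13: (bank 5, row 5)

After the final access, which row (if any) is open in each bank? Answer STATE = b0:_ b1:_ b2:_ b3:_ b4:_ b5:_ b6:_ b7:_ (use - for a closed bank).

STATE = b0:5 b1:- b2:- b3:- b4:6 b5:5 b6:5 b7:3

#0 (0,5) E
#1 (0,6) C  (was 5)
#2 (4,6) E
#3 (4,6) H  (was 6)
#4 (4,6) H  (was 6)
#5 (0,5) C  (was 6)
#6 (7,7) E
#7 (7,7) H  (was 7)
#8 (5,3) E
#9 (7,3) C  (was 7)
#10 (6,5) E
#11 (7,3) H  (was 3)
#12 (6,5) H  (was 5)
#13 (5,5) C  (was 3)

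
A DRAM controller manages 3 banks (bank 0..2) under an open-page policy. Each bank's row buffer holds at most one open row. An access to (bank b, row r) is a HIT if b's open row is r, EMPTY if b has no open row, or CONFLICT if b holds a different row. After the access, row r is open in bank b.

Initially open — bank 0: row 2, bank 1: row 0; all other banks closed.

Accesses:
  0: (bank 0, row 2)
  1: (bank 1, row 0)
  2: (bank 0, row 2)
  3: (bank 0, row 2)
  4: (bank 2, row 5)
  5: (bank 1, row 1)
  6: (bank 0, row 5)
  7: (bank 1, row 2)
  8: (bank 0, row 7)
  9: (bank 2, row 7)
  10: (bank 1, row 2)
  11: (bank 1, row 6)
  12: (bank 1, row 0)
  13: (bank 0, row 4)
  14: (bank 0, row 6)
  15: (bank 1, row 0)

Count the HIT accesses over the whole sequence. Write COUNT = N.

step 0: bank0 2->2 [HIT]
step 1: bank1 0->0 [HIT]
step 2: bank0 2->2 [HIT]
step 3: bank0 2->2 [HIT]
step 4: bank2 None->5 [EMPTY]
step 5: bank1 0->1 [CONFLICT]
step 6: bank0 2->5 [CONFLICT]
step 7: bank1 1->2 [CONFLICT]
step 8: bank0 5->7 [CONFLICT]
step 9: bank2 5->7 [CONFLICT]
step 10: bank1 2->2 [HIT]
step 11: bank1 2->6 [CONFLICT]
step 12: bank1 6->0 [CONFLICT]
step 13: bank0 7->4 [CONFLICT]
step 14: bank0 4->6 [CONFLICT]
step 15: bank1 0->0 [HIT]

COUNT = 6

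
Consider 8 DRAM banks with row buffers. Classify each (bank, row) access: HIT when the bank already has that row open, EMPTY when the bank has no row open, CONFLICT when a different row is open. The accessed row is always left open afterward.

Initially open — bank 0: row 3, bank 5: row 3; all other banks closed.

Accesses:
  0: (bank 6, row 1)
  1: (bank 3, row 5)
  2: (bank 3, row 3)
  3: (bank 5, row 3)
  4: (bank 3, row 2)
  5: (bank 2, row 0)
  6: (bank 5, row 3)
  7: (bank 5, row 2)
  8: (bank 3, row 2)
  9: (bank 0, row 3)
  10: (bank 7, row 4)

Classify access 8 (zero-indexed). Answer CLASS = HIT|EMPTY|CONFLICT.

CLASS = HIT

0: bank 6 row 1 — prev None → EMPTY
1: bank 3 row 5 — prev None → EMPTY
2: bank 3 row 3 — prev 5 → CONFLICT
3: bank 5 row 3 — prev 3 → HIT
4: bank 3 row 2 — prev 3 → CONFLICT
5: bank 2 row 0 — prev None → EMPTY
6: bank 5 row 3 — prev 3 → HIT
7: bank 5 row 2 — prev 3 → CONFLICT
8: bank 3 row 2 — prev 2 → HIT
9: bank 0 row 3 — prev 3 → HIT
10: bank 7 row 4 — prev None → EMPTY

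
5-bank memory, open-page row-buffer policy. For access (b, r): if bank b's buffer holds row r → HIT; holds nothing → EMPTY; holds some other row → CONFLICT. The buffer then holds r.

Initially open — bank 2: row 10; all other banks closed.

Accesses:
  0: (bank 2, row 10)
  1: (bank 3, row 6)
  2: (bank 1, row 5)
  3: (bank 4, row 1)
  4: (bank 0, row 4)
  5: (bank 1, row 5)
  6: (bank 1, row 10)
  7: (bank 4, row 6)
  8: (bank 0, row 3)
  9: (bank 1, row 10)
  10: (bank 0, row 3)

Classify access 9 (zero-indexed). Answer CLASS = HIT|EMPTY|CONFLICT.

#0 (2,10) H  (was 10)
#1 (3,6) E
#2 (1,5) E
#3 (4,1) E
#4 (0,4) E
#5 (1,5) H  (was 5)
#6 (1,10) C  (was 5)
#7 (4,6) C  (was 1)
#8 (0,3) C  (was 4)
#9 (1,10) H  (was 10)
#10 (0,3) H  (was 3)

CLASS = HIT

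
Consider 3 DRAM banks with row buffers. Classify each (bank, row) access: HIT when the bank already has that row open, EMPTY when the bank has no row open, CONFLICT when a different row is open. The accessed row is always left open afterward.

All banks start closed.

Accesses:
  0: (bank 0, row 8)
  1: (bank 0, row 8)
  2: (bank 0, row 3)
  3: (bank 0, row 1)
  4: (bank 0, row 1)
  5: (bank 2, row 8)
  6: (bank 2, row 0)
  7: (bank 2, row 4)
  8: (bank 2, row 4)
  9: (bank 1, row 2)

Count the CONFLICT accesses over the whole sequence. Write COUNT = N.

COUNT = 4

#0 (0,8) E
#1 (0,8) H  (was 8)
#2 (0,3) C  (was 8)
#3 (0,1) C  (was 3)
#4 (0,1) H  (was 1)
#5 (2,8) E
#6 (2,0) C  (was 8)
#7 (2,4) C  (was 0)
#8 (2,4) H  (was 4)
#9 (1,2) E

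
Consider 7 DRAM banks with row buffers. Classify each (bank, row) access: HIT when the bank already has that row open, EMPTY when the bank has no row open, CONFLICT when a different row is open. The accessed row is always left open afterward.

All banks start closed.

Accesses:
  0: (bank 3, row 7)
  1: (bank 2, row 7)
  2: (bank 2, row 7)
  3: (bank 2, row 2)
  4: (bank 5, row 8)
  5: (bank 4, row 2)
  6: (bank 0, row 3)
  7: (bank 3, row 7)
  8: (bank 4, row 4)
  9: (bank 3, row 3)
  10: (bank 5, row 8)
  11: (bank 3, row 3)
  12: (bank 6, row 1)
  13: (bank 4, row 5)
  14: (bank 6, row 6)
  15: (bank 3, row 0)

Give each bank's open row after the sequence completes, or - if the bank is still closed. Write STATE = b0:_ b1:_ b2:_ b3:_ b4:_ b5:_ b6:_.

STATE = b0:3 b1:- b2:2 b3:0 b4:5 b5:8 b6:6

0: bank 3 row 7 — prev None → EMPTY
1: bank 2 row 7 — prev None → EMPTY
2: bank 2 row 7 — prev 7 → HIT
3: bank 2 row 2 — prev 7 → CONFLICT
4: bank 5 row 8 — prev None → EMPTY
5: bank 4 row 2 — prev None → EMPTY
6: bank 0 row 3 — prev None → EMPTY
7: bank 3 row 7 — prev 7 → HIT
8: bank 4 row 4 — prev 2 → CONFLICT
9: bank 3 row 3 — prev 7 → CONFLICT
10: bank 5 row 8 — prev 8 → HIT
11: bank 3 row 3 — prev 3 → HIT
12: bank 6 row 1 — prev None → EMPTY
13: bank 4 row 5 — prev 4 → CONFLICT
14: bank 6 row 6 — prev 1 → CONFLICT
15: bank 3 row 0 — prev 3 → CONFLICT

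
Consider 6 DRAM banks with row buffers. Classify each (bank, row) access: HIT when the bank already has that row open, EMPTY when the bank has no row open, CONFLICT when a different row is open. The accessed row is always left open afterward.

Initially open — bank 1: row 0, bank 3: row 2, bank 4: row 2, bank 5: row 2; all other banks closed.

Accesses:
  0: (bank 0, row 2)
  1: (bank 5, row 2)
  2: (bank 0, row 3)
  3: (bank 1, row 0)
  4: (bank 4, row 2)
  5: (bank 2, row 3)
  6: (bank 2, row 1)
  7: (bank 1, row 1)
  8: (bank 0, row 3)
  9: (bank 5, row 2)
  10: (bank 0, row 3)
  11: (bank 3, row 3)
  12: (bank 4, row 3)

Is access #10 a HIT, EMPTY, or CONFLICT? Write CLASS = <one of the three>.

CLASS = HIT

#0 (0,2) E
#1 (5,2) H  (was 2)
#2 (0,3) C  (was 2)
#3 (1,0) H  (was 0)
#4 (4,2) H  (was 2)
#5 (2,3) E
#6 (2,1) C  (was 3)
#7 (1,1) C  (was 0)
#8 (0,3) H  (was 3)
#9 (5,2) H  (was 2)
#10 (0,3) H  (was 3)
#11 (3,3) C  (was 2)
#12 (4,3) C  (was 2)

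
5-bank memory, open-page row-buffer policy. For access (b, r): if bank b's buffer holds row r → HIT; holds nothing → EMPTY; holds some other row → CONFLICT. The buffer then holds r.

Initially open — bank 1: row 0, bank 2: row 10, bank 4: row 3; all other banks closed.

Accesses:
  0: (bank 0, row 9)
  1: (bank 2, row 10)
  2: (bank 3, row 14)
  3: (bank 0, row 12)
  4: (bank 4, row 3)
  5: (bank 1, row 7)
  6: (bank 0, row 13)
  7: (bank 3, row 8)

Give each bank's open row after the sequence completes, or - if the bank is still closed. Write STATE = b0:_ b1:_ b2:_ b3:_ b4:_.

STATE = b0:13 b1:7 b2:10 b3:8 b4:3

  [0] b0 r9: no row ⇒ E
  [1] b2 r10: had r10 ⇒ H
  [2] b3 r14: no row ⇒ E
  [3] b0 r12: had r9 ⇒ C
  [4] b4 r3: had r3 ⇒ H
  [5] b1 r7: had r0 ⇒ C
  [6] b0 r13: had r12 ⇒ C
  [7] b3 r8: had r14 ⇒ C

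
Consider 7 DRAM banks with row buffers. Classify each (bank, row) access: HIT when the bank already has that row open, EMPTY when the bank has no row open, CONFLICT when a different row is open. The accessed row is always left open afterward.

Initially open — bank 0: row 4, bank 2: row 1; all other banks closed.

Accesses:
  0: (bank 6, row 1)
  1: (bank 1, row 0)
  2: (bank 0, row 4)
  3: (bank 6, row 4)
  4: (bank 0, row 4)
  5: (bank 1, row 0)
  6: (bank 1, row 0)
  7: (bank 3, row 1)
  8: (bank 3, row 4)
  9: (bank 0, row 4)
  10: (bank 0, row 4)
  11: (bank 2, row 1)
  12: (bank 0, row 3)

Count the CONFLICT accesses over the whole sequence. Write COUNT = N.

  [0] b6 r1: no row ⇒ E
  [1] b1 r0: no row ⇒ E
  [2] b0 r4: had r4 ⇒ H
  [3] b6 r4: had r1 ⇒ C
  [4] b0 r4: had r4 ⇒ H
  [5] b1 r0: had r0 ⇒ H
  [6] b1 r0: had r0 ⇒ H
  [7] b3 r1: no row ⇒ E
  [8] b3 r4: had r1 ⇒ C
  [9] b0 r4: had r4 ⇒ H
  [10] b0 r4: had r4 ⇒ H
  [11] b2 r1: had r1 ⇒ H
  [12] b0 r3: had r4 ⇒ C

COUNT = 3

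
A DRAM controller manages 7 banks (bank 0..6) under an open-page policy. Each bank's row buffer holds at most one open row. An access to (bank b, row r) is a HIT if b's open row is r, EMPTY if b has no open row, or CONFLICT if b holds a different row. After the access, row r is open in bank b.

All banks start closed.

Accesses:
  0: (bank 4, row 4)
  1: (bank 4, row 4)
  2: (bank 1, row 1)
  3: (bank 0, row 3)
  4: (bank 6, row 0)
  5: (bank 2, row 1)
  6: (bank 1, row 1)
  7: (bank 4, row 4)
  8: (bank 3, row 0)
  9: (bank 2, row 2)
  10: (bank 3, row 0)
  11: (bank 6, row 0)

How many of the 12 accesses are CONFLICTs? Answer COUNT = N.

COUNT = 1

#0 (4,4) E
#1 (4,4) H  (was 4)
#2 (1,1) E
#3 (0,3) E
#4 (6,0) E
#5 (2,1) E
#6 (1,1) H  (was 1)
#7 (4,4) H  (was 4)
#8 (3,0) E
#9 (2,2) C  (was 1)
#10 (3,0) H  (was 0)
#11 (6,0) H  (was 0)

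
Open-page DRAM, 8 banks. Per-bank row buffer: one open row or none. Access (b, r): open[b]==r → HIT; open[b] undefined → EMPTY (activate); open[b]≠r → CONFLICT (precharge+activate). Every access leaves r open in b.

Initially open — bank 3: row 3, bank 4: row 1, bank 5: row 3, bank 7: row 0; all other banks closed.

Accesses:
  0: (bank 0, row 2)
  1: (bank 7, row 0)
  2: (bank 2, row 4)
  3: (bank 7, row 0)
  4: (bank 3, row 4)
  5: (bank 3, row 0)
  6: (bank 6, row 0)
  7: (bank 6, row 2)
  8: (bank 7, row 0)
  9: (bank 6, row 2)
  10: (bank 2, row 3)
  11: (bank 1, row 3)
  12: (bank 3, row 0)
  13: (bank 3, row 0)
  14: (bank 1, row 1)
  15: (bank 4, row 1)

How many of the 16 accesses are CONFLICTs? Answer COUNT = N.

step 0: bank0 None->2 [EMPTY]
step 1: bank7 0->0 [HIT]
step 2: bank2 None->4 [EMPTY]
step 3: bank7 0->0 [HIT]
step 4: bank3 3->4 [CONFLICT]
step 5: bank3 4->0 [CONFLICT]
step 6: bank6 None->0 [EMPTY]
step 7: bank6 0->2 [CONFLICT]
step 8: bank7 0->0 [HIT]
step 9: bank6 2->2 [HIT]
step 10: bank2 4->3 [CONFLICT]
step 11: bank1 None->3 [EMPTY]
step 12: bank3 0->0 [HIT]
step 13: bank3 0->0 [HIT]
step 14: bank1 3->1 [CONFLICT]
step 15: bank4 1->1 [HIT]

COUNT = 5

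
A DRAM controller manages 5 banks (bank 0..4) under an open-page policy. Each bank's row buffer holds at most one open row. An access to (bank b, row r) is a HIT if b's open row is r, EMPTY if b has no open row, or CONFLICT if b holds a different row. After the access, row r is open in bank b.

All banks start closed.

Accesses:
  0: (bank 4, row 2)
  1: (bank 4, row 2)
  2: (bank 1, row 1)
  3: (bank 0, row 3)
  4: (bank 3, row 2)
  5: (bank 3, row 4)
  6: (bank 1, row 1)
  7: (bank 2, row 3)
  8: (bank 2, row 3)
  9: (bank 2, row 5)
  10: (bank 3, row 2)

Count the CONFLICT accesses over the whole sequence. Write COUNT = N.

  [0] b4 r2: no row ⇒ E
  [1] b4 r2: had r2 ⇒ H
  [2] b1 r1: no row ⇒ E
  [3] b0 r3: no row ⇒ E
  [4] b3 r2: no row ⇒ E
  [5] b3 r4: had r2 ⇒ C
  [6] b1 r1: had r1 ⇒ H
  [7] b2 r3: no row ⇒ E
  [8] b2 r3: had r3 ⇒ H
  [9] b2 r5: had r3 ⇒ C
  [10] b3 r2: had r4 ⇒ C

COUNT = 3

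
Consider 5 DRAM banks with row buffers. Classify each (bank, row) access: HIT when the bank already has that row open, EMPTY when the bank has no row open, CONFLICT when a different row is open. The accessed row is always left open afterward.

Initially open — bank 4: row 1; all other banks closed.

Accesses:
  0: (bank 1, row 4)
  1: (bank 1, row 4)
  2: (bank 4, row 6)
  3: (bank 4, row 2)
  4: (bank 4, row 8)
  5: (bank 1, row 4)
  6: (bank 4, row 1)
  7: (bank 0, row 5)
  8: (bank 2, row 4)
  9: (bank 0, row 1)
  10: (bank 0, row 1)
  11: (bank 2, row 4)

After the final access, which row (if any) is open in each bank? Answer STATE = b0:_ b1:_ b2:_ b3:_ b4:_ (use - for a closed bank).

STATE = b0:1 b1:4 b2:4 b3:- b4:1

  [0] b1 r4: no row ⇒ E
  [1] b1 r4: had r4 ⇒ H
  [2] b4 r6: had r1 ⇒ C
  [3] b4 r2: had r6 ⇒ C
  [4] b4 r8: had r2 ⇒ C
  [5] b1 r4: had r4 ⇒ H
  [6] b4 r1: had r8 ⇒ C
  [7] b0 r5: no row ⇒ E
  [8] b2 r4: no row ⇒ E
  [9] b0 r1: had r5 ⇒ C
  [10] b0 r1: had r1 ⇒ H
  [11] b2 r4: had r4 ⇒ H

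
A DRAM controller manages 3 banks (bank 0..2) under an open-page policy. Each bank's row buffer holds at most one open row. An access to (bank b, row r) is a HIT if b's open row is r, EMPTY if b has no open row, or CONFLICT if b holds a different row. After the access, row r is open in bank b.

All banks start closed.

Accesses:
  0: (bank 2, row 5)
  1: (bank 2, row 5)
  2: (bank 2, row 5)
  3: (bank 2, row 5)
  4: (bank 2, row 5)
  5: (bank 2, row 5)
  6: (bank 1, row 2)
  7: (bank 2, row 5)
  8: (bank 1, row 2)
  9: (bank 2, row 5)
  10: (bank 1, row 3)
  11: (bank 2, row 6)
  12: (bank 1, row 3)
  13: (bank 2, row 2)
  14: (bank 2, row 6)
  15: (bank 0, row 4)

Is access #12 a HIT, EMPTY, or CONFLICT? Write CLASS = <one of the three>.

CLASS = HIT

step 0: bank2 None->5 [EMPTY]
step 1: bank2 5->5 [HIT]
step 2: bank2 5->5 [HIT]
step 3: bank2 5->5 [HIT]
step 4: bank2 5->5 [HIT]
step 5: bank2 5->5 [HIT]
step 6: bank1 None->2 [EMPTY]
step 7: bank2 5->5 [HIT]
step 8: bank1 2->2 [HIT]
step 9: bank2 5->5 [HIT]
step 10: bank1 2->3 [CONFLICT]
step 11: bank2 5->6 [CONFLICT]
step 12: bank1 3->3 [HIT]
step 13: bank2 6->2 [CONFLICT]
step 14: bank2 2->6 [CONFLICT]
step 15: bank0 None->4 [EMPTY]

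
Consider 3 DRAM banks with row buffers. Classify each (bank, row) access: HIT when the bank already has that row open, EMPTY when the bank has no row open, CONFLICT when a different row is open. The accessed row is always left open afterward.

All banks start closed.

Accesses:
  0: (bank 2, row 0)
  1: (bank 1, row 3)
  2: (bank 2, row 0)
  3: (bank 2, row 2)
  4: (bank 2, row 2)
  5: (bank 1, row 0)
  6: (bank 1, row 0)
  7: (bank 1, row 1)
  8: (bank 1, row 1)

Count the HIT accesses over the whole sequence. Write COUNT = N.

COUNT = 4

  [0] b2 r0: no row ⇒ E
  [1] b1 r3: no row ⇒ E
  [2] b2 r0: had r0 ⇒ H
  [3] b2 r2: had r0 ⇒ C
  [4] b2 r2: had r2 ⇒ H
  [5] b1 r0: had r3 ⇒ C
  [6] b1 r0: had r0 ⇒ H
  [7] b1 r1: had r0 ⇒ C
  [8] b1 r1: had r1 ⇒ H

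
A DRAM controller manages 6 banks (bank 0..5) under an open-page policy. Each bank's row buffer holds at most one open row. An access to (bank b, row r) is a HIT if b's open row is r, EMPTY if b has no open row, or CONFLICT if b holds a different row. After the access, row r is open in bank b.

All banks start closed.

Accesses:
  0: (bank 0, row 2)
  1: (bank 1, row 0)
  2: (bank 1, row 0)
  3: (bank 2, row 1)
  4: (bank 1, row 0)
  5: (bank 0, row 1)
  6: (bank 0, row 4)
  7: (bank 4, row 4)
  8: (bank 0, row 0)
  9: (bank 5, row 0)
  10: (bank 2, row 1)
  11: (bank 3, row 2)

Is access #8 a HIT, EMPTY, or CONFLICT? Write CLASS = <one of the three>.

0: bank 0 row 2 — prev None → EMPTY
1: bank 1 row 0 — prev None → EMPTY
2: bank 1 row 0 — prev 0 → HIT
3: bank 2 row 1 — prev None → EMPTY
4: bank 1 row 0 — prev 0 → HIT
5: bank 0 row 1 — prev 2 → CONFLICT
6: bank 0 row 4 — prev 1 → CONFLICT
7: bank 4 row 4 — prev None → EMPTY
8: bank 0 row 0 — prev 4 → CONFLICT
9: bank 5 row 0 — prev None → EMPTY
10: bank 2 row 1 — prev 1 → HIT
11: bank 3 row 2 — prev None → EMPTY

CLASS = CONFLICT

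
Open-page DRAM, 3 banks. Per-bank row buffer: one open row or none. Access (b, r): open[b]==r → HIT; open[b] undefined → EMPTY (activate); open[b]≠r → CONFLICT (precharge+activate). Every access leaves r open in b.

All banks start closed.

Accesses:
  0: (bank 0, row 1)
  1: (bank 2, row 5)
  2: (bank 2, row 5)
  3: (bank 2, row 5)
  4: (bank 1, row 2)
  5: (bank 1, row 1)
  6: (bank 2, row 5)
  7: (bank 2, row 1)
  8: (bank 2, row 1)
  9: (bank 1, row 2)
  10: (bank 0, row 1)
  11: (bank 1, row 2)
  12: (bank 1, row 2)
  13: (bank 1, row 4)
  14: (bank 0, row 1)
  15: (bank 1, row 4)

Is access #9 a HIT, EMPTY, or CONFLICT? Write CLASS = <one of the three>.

CLASS = CONFLICT

0: bank 0 row 1 — prev None → EMPTY
1: bank 2 row 5 — prev None → EMPTY
2: bank 2 row 5 — prev 5 → HIT
3: bank 2 row 5 — prev 5 → HIT
4: bank 1 row 2 — prev None → EMPTY
5: bank 1 row 1 — prev 2 → CONFLICT
6: bank 2 row 5 — prev 5 → HIT
7: bank 2 row 1 — prev 5 → CONFLICT
8: bank 2 row 1 — prev 1 → HIT
9: bank 1 row 2 — prev 1 → CONFLICT
10: bank 0 row 1 — prev 1 → HIT
11: bank 1 row 2 — prev 2 → HIT
12: bank 1 row 2 — prev 2 → HIT
13: bank 1 row 4 — prev 2 → CONFLICT
14: bank 0 row 1 — prev 1 → HIT
15: bank 1 row 4 — prev 4 → HIT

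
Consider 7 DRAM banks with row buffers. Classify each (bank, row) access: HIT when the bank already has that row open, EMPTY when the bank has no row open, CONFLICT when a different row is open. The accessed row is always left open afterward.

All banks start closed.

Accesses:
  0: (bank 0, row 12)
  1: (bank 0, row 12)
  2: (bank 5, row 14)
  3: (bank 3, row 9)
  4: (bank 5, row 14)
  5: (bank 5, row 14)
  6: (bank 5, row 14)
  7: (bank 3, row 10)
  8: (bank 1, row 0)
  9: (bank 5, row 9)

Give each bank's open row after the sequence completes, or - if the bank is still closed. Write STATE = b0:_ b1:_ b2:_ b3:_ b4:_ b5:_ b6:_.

STATE = b0:12 b1:0 b2:- b3:10 b4:- b5:9 b6:-

0: bank 0 row 12 — prev None → EMPTY
1: bank 0 row 12 — prev 12 → HIT
2: bank 5 row 14 — prev None → EMPTY
3: bank 3 row 9 — prev None → EMPTY
4: bank 5 row 14 — prev 14 → HIT
5: bank 5 row 14 — prev 14 → HIT
6: bank 5 row 14 — prev 14 → HIT
7: bank 3 row 10 — prev 9 → CONFLICT
8: bank 1 row 0 — prev None → EMPTY
9: bank 5 row 9 — prev 14 → CONFLICT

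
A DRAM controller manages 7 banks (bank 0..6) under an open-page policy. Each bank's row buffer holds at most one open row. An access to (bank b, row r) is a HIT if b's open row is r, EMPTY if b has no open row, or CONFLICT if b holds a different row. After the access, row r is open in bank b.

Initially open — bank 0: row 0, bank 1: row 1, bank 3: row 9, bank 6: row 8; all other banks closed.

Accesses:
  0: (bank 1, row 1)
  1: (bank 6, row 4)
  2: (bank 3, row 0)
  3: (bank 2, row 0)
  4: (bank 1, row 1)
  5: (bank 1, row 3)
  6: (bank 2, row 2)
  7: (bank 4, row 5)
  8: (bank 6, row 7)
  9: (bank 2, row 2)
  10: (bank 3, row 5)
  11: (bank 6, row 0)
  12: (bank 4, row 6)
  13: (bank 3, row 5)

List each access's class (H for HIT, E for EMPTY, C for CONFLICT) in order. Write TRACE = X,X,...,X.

0: bank 1 row 1 — prev 1 → HIT
1: bank 6 row 4 — prev 8 → CONFLICT
2: bank 3 row 0 — prev 9 → CONFLICT
3: bank 2 row 0 — prev None → EMPTY
4: bank 1 row 1 — prev 1 → HIT
5: bank 1 row 3 — prev 1 → CONFLICT
6: bank 2 row 2 — prev 0 → CONFLICT
7: bank 4 row 5 — prev None → EMPTY
8: bank 6 row 7 — prev 4 → CONFLICT
9: bank 2 row 2 — prev 2 → HIT
10: bank 3 row 5 — prev 0 → CONFLICT
11: bank 6 row 0 — prev 7 → CONFLICT
12: bank 4 row 6 — prev 5 → CONFLICT
13: bank 3 row 5 — prev 5 → HIT

TRACE = H,C,C,E,H,C,C,E,C,H,C,C,C,H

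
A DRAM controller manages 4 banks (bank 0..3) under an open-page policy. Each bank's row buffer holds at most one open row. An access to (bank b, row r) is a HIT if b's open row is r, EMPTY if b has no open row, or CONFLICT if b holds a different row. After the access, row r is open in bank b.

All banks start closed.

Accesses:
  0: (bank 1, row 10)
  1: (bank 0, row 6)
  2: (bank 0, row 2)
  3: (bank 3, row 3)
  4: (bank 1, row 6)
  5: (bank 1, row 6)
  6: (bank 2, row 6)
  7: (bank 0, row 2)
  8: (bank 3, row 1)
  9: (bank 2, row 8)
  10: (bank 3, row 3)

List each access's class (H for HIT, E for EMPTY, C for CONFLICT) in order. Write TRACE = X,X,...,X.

0: bank 1 row 10 — prev None → EMPTY
1: bank 0 row 6 — prev None → EMPTY
2: bank 0 row 2 — prev 6 → CONFLICT
3: bank 3 row 3 — prev None → EMPTY
4: bank 1 row 6 — prev 10 → CONFLICT
5: bank 1 row 6 — prev 6 → HIT
6: bank 2 row 6 — prev None → EMPTY
7: bank 0 row 2 — prev 2 → HIT
8: bank 3 row 1 — prev 3 → CONFLICT
9: bank 2 row 8 — prev 6 → CONFLICT
10: bank 3 row 3 — prev 1 → CONFLICT

TRACE = E,E,C,E,C,H,E,H,C,C,C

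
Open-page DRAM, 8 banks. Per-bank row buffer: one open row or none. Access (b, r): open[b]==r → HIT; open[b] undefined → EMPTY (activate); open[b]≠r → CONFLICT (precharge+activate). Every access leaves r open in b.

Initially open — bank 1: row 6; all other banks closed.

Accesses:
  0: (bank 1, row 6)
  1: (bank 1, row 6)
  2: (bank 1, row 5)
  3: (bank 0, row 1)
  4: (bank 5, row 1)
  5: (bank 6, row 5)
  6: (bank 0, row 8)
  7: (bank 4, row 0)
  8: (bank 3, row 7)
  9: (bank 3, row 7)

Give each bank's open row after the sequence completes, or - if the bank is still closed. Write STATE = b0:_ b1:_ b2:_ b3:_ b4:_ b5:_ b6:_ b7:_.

#0 (1,6) H  (was 6)
#1 (1,6) H  (was 6)
#2 (1,5) C  (was 6)
#3 (0,1) E
#4 (5,1) E
#5 (6,5) E
#6 (0,8) C  (was 1)
#7 (4,0) E
#8 (3,7) E
#9 (3,7) H  (was 7)

STATE = b0:8 b1:5 b2:- b3:7 b4:0 b5:1 b6:5 b7:-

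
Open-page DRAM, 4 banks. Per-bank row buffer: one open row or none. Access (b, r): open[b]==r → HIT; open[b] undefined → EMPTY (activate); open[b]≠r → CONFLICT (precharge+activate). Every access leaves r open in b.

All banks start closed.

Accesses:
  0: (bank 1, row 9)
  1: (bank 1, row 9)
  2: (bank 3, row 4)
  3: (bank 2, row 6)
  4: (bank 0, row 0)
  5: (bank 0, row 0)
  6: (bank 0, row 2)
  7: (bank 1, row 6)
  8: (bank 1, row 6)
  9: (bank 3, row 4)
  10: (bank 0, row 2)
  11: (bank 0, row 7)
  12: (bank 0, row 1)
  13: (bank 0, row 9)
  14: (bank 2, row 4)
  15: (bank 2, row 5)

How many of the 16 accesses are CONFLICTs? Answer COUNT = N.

  [0] b1 r9: no row ⇒ E
  [1] b1 r9: had r9 ⇒ H
  [2] b3 r4: no row ⇒ E
  [3] b2 r6: no row ⇒ E
  [4] b0 r0: no row ⇒ E
  [5] b0 r0: had r0 ⇒ H
  [6] b0 r2: had r0 ⇒ C
  [7] b1 r6: had r9 ⇒ C
  [8] b1 r6: had r6 ⇒ H
  [9] b3 r4: had r4 ⇒ H
  [10] b0 r2: had r2 ⇒ H
  [11] b0 r7: had r2 ⇒ C
  [12] b0 r1: had r7 ⇒ C
  [13] b0 r9: had r1 ⇒ C
  [14] b2 r4: had r6 ⇒ C
  [15] b2 r5: had r4 ⇒ C

COUNT = 7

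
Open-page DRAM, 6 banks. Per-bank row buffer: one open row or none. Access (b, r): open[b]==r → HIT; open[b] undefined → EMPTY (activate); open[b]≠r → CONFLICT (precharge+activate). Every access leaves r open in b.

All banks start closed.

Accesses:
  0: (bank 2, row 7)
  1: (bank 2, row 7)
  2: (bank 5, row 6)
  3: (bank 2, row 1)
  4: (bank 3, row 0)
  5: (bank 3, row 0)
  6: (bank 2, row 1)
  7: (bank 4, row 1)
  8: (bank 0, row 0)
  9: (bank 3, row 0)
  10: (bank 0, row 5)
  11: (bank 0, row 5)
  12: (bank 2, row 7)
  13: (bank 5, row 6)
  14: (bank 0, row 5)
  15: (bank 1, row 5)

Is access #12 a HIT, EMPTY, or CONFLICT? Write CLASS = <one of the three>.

CLASS = CONFLICT

0: bank 2 row 7 — prev None → EMPTY
1: bank 2 row 7 — prev 7 → HIT
2: bank 5 row 6 — prev None → EMPTY
3: bank 2 row 1 — prev 7 → CONFLICT
4: bank 3 row 0 — prev None → EMPTY
5: bank 3 row 0 — prev 0 → HIT
6: bank 2 row 1 — prev 1 → HIT
7: bank 4 row 1 — prev None → EMPTY
8: bank 0 row 0 — prev None → EMPTY
9: bank 3 row 0 — prev 0 → HIT
10: bank 0 row 5 — prev 0 → CONFLICT
11: bank 0 row 5 — prev 5 → HIT
12: bank 2 row 7 — prev 1 → CONFLICT
13: bank 5 row 6 — prev 6 → HIT
14: bank 0 row 5 — prev 5 → HIT
15: bank 1 row 5 — prev None → EMPTY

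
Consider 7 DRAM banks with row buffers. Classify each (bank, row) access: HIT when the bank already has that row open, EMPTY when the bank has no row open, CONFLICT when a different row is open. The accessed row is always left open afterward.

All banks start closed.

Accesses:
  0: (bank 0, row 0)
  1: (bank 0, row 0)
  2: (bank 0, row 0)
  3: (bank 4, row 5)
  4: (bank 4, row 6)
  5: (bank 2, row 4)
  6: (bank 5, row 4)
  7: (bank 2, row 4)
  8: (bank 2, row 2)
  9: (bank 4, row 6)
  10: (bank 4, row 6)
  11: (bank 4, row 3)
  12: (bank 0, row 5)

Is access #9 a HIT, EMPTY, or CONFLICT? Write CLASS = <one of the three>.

0: bank 0 row 0 — prev None → EMPTY
1: bank 0 row 0 — prev 0 → HIT
2: bank 0 row 0 — prev 0 → HIT
3: bank 4 row 5 — prev None → EMPTY
4: bank 4 row 6 — prev 5 → CONFLICT
5: bank 2 row 4 — prev None → EMPTY
6: bank 5 row 4 — prev None → EMPTY
7: bank 2 row 4 — prev 4 → HIT
8: bank 2 row 2 — prev 4 → CONFLICT
9: bank 4 row 6 — prev 6 → HIT
10: bank 4 row 6 — prev 6 → HIT
11: bank 4 row 3 — prev 6 → CONFLICT
12: bank 0 row 5 — prev 0 → CONFLICT

CLASS = HIT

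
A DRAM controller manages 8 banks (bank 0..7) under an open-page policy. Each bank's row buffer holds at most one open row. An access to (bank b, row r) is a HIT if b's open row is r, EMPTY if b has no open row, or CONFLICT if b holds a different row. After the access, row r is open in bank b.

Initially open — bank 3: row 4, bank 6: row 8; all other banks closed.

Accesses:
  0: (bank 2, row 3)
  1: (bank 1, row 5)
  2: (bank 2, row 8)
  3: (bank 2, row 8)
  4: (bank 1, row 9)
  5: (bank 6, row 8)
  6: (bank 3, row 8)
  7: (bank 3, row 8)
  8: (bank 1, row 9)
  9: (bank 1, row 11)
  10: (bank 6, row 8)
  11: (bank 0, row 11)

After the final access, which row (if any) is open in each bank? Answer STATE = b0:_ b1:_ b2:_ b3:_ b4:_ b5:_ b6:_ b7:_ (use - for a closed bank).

0: bank 2 row 3 — prev None → EMPTY
1: bank 1 row 5 — prev None → EMPTY
2: bank 2 row 8 — prev 3 → CONFLICT
3: bank 2 row 8 — prev 8 → HIT
4: bank 1 row 9 — prev 5 → CONFLICT
5: bank 6 row 8 — prev 8 → HIT
6: bank 3 row 8 — prev 4 → CONFLICT
7: bank 3 row 8 — prev 8 → HIT
8: bank 1 row 9 — prev 9 → HIT
9: bank 1 row 11 — prev 9 → CONFLICT
10: bank 6 row 8 — prev 8 → HIT
11: bank 0 row 11 — prev None → EMPTY

STATE = b0:11 b1:11 b2:8 b3:8 b4:- b5:- b6:8 b7:-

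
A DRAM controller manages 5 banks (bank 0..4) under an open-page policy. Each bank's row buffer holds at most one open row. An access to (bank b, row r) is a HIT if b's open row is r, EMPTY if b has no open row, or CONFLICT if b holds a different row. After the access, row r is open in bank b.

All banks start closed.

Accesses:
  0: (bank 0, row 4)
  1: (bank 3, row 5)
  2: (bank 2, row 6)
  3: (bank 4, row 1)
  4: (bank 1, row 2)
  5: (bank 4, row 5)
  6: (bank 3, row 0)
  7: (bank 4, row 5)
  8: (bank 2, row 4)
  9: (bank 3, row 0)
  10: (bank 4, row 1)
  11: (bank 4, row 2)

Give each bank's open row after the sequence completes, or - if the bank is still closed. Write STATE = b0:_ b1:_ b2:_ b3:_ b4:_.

STATE = b0:4 b1:2 b2:4 b3:0 b4:2

step 0: bank0 None->4 [EMPTY]
step 1: bank3 None->5 [EMPTY]
step 2: bank2 None->6 [EMPTY]
step 3: bank4 None->1 [EMPTY]
step 4: bank1 None->2 [EMPTY]
step 5: bank4 1->5 [CONFLICT]
step 6: bank3 5->0 [CONFLICT]
step 7: bank4 5->5 [HIT]
step 8: bank2 6->4 [CONFLICT]
step 9: bank3 0->0 [HIT]
step 10: bank4 5->1 [CONFLICT]
step 11: bank4 1->2 [CONFLICT]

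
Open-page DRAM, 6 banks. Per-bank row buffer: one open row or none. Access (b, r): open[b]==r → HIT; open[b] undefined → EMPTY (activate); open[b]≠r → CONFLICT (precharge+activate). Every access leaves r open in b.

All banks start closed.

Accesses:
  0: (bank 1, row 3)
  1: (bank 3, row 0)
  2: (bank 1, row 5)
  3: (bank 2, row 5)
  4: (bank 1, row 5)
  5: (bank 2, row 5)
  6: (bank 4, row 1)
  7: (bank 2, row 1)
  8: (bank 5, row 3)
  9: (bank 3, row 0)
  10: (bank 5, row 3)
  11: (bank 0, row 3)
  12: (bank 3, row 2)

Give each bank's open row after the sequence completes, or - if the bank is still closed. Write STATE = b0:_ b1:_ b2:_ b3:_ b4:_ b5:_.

STATE = b0:3 b1:5 b2:1 b3:2 b4:1 b5:3

step 0: bank1 None->3 [EMPTY]
step 1: bank3 None->0 [EMPTY]
step 2: bank1 3->5 [CONFLICT]
step 3: bank2 None->5 [EMPTY]
step 4: bank1 5->5 [HIT]
step 5: bank2 5->5 [HIT]
step 6: bank4 None->1 [EMPTY]
step 7: bank2 5->1 [CONFLICT]
step 8: bank5 None->3 [EMPTY]
step 9: bank3 0->0 [HIT]
step 10: bank5 3->3 [HIT]
step 11: bank0 None->3 [EMPTY]
step 12: bank3 0->2 [CONFLICT]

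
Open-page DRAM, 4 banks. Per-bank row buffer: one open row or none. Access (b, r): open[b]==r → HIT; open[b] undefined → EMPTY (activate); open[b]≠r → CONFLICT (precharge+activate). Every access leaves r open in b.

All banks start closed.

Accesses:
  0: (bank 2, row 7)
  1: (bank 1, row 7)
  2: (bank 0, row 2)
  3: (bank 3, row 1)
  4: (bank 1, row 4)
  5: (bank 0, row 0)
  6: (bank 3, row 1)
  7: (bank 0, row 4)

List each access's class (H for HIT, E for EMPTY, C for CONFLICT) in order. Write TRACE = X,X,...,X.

step 0: bank2 None->7 [EMPTY]
step 1: bank1 None->7 [EMPTY]
step 2: bank0 None->2 [EMPTY]
step 3: bank3 None->1 [EMPTY]
step 4: bank1 7->4 [CONFLICT]
step 5: bank0 2->0 [CONFLICT]
step 6: bank3 1->1 [HIT]
step 7: bank0 0->4 [CONFLICT]

TRACE = E,E,E,E,C,C,H,C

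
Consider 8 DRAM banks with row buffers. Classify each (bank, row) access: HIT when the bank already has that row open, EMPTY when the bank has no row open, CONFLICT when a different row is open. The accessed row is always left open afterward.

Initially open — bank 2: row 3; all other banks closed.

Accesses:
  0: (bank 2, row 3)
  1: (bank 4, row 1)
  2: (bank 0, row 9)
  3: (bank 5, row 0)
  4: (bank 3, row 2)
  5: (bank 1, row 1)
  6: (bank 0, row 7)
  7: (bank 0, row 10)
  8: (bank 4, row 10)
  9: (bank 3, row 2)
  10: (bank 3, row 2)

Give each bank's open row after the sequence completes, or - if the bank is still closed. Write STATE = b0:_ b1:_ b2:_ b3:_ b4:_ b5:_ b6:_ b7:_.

#0 (2,3) H  (was 3)
#1 (4,1) E
#2 (0,9) E
#3 (5,0) E
#4 (3,2) E
#5 (1,1) E
#6 (0,7) C  (was 9)
#7 (0,10) C  (was 7)
#8 (4,10) C  (was 1)
#9 (3,2) H  (was 2)
#10 (3,2) H  (was 2)

STATE = b0:10 b1:1 b2:3 b3:2 b4:10 b5:0 b6:- b7:-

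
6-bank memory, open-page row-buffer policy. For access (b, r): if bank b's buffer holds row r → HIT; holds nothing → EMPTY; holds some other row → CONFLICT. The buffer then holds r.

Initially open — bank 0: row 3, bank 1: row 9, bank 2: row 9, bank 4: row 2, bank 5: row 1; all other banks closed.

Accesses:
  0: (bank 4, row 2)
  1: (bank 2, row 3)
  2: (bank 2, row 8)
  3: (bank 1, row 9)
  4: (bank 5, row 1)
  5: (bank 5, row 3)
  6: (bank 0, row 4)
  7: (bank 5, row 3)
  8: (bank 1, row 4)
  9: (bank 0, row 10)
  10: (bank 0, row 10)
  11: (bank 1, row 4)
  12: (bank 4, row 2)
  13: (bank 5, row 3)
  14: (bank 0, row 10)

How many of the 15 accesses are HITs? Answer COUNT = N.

step 0: bank4 2->2 [HIT]
step 1: bank2 9->3 [CONFLICT]
step 2: bank2 3->8 [CONFLICT]
step 3: bank1 9->9 [HIT]
step 4: bank5 1->1 [HIT]
step 5: bank5 1->3 [CONFLICT]
step 6: bank0 3->4 [CONFLICT]
step 7: bank5 3->3 [HIT]
step 8: bank1 9->4 [CONFLICT]
step 9: bank0 4->10 [CONFLICT]
step 10: bank0 10->10 [HIT]
step 11: bank1 4->4 [HIT]
step 12: bank4 2->2 [HIT]
step 13: bank5 3->3 [HIT]
step 14: bank0 10->10 [HIT]

COUNT = 9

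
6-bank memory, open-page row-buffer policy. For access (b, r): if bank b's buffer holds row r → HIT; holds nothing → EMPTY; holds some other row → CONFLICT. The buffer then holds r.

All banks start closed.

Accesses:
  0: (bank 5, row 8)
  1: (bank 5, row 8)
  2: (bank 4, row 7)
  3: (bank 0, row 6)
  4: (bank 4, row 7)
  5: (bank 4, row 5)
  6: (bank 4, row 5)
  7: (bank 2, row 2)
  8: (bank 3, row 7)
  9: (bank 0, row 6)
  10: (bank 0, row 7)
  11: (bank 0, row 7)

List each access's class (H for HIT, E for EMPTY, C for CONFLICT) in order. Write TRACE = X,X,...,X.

TRACE = E,H,E,E,H,C,H,E,E,H,C,H

0: bank 5 row 8 — prev None → EMPTY
1: bank 5 row 8 — prev 8 → HIT
2: bank 4 row 7 — prev None → EMPTY
3: bank 0 row 6 — prev None → EMPTY
4: bank 4 row 7 — prev 7 → HIT
5: bank 4 row 5 — prev 7 → CONFLICT
6: bank 4 row 5 — prev 5 → HIT
7: bank 2 row 2 — prev None → EMPTY
8: bank 3 row 7 — prev None → EMPTY
9: bank 0 row 6 — prev 6 → HIT
10: bank 0 row 7 — prev 6 → CONFLICT
11: bank 0 row 7 — prev 7 → HIT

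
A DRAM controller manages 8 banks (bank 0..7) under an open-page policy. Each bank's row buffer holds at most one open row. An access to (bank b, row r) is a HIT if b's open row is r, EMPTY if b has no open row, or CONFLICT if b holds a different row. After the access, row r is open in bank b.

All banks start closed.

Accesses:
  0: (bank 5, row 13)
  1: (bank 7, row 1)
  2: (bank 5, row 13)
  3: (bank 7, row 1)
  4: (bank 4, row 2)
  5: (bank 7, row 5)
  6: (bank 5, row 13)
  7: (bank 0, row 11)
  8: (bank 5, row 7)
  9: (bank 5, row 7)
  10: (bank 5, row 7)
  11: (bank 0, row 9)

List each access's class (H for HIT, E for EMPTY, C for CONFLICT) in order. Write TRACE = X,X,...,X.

TRACE = E,E,H,H,E,C,H,E,C,H,H,C

  [0] b5 r13: no row ⇒ E
  [1] b7 r1: no row ⇒ E
  [2] b5 r13: had r13 ⇒ H
  [3] b7 r1: had r1 ⇒ H
  [4] b4 r2: no row ⇒ E
  [5] b7 r5: had r1 ⇒ C
  [6] b5 r13: had r13 ⇒ H
  [7] b0 r11: no row ⇒ E
  [8] b5 r7: had r13 ⇒ C
  [9] b5 r7: had r7 ⇒ H
  [10] b5 r7: had r7 ⇒ H
  [11] b0 r9: had r11 ⇒ C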